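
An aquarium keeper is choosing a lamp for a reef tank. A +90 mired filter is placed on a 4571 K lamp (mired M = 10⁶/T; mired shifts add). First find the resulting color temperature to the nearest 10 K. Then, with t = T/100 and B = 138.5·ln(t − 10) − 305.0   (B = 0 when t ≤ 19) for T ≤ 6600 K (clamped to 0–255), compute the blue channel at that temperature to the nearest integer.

126

M_in = 10⁶/4571 = 218.77; M_out = 218.77 + (+90) = 308.77.
T_out = 10⁶/308.77 = 3238.7 K → 3240 K; t = 32.4.
B = 138.5·ln(32.4 − 10) − 305.0 = 138.5·ln 22.4 − 305.0 = 138.5·3.1091 − 305.0 = 125.605.
Rounded: 126.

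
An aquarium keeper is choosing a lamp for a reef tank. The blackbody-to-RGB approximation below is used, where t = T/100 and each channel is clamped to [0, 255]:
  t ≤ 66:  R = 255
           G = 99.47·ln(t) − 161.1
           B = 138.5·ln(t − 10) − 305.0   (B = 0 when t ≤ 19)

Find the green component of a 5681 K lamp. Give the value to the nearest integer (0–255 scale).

t = 5681/100 = 56.81; the t ≤ 66 branch applies.
G = 99.47·ln 56.81 − 161.1 = 99.47·4.0397 − 161.1 = 240.730.
Rounded: 241.

241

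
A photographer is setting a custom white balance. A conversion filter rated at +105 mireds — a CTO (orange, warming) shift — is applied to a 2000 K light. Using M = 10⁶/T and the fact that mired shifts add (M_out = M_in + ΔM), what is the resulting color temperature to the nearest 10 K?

M_in = 10⁶/2000 = 500.00 mireds.
M_out = 500.00 + (+105) = 605.00 mireds.
T_out = 10⁶/605.00 = 1652.9 K → 1650 K.

1650 K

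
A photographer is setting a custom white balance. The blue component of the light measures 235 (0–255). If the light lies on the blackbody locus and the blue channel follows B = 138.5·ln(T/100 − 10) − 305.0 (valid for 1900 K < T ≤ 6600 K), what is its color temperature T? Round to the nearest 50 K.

ln(t − 10) = (235 + 305.0) / 138.5 = 3.8989.
t − 10 = e^3.8989 = 49.349, so t = 59.349.
T = 100·t = 5935 K → 5950 K to the nearest 50 K.

5950 K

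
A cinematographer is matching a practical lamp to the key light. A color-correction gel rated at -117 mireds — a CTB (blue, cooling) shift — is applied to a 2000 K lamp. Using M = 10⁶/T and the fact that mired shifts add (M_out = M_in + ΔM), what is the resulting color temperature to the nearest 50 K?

2600 K

M_in = 10⁶/2000 = 500.00 mireds.
M_out = 500.00 + (-117) = 383.00 mireds.
T_out = 10⁶/383.00 = 2611.0 K → 2600 K.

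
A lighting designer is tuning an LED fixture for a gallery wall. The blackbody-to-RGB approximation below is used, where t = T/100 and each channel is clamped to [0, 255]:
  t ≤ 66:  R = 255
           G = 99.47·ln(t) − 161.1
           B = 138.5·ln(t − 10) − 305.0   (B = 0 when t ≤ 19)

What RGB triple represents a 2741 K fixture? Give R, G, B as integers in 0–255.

R=255, G=168, B=91

t = 2741/100 = 27.41; the t ≤ 66 branch applies.
R = 255 by definition for t ≤ 66.
G = 99.47·ln 27.41 − 161.1 = 99.47·3.3109 − 161.1 = 168.236.
B = 138.5·ln(27.41 − 10) − 305.0 = 138.5·ln 17.41 − 305.0 = 138.5·2.8570 − 305.0 = 90.701.
Rounded: (255, 168, 91).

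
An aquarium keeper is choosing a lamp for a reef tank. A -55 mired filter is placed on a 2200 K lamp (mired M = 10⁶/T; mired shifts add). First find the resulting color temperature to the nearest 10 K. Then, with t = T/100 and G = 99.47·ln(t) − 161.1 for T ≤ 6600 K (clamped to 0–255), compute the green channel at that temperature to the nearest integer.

M_in = 10⁶/2200 = 454.55; M_out = 454.55 + (-55) = 399.55.
T_out = 10⁶/399.55 = 2502.8 K → 2500 K; t = 25.
G = 99.47·ln 25 − 161.1 = 99.47·3.2189 − 161.1 = 159.082.
Rounded: 159.

159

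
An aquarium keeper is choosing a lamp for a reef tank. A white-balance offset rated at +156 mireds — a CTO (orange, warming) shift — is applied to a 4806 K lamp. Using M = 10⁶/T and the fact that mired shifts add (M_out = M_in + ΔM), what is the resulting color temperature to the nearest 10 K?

2750 K

M_in = 10⁶/4806 = 208.07 mireds.
M_out = 208.07 + (+156) = 364.07 mireds.
T_out = 10⁶/364.07 = 2746.7 K → 2750 K.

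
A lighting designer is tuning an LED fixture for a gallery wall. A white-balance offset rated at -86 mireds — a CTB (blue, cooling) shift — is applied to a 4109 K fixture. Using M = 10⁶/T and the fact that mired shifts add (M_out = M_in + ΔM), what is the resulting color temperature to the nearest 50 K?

6350 K

M_in = 10⁶/4109 = 243.37 mireds.
M_out = 243.37 + (-86) = 157.37 mireds.
T_out = 10⁶/157.37 = 6354.5 K → 6350 K.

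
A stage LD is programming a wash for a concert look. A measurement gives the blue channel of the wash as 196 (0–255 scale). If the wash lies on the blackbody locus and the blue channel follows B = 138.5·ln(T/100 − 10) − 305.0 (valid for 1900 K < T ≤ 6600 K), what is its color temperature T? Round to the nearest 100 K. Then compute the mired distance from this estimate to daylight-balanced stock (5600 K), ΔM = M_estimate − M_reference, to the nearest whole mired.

+34 mireds

ln(t − 10) = (196 + 305.0) / 138.5 = 3.6173.
t − 10 = e^3.6173 = 37.238, so t = 47.238.
T = 100·t = 4724 K → 4700 K to the nearest 100 K.
M_estimate = 10⁶/4700 = 212.77; M_reference = 10⁶/5600 = 178.57.
ΔM = 212.77 − 178.57 = 34.19 → +34 mireds.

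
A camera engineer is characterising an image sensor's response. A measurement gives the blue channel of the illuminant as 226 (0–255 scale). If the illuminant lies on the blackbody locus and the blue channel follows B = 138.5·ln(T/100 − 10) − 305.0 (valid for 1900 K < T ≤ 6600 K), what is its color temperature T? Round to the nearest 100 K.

5600 K

ln(t − 10) = (226 + 305.0) / 138.5 = 3.8339.
t − 10 = e^3.8339 = 46.244, so t = 56.244.
T = 100·t = 5624 K → 5600 K to the nearest 100 K.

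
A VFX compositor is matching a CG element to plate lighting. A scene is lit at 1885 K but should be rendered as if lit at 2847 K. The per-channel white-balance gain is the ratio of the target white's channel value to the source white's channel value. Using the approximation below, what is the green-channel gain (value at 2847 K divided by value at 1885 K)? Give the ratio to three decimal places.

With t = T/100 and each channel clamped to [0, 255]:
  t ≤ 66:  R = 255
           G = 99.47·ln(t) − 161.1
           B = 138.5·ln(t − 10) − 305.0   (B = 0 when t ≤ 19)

1.313

At 1885 K (t = 18.85):
  G = 99.47·ln 18.85 − 161.1 = 99.47·2.9365 − 161.1 = 130.995.
At 2847 K (t = 28.47):
  G = 99.47·ln 28.47 − 161.1 = 99.47·3.3489 − 161.1 = 172.010.
Gain = 172.010 / 130.995 = 1.3131 → 1.313.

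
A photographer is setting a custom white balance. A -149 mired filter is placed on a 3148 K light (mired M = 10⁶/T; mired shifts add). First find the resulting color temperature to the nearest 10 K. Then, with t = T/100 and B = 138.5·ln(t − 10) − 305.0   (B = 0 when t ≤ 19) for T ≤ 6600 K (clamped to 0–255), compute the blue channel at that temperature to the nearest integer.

M_in = 10⁶/3148 = 317.66; M_out = 317.66 + (-149) = 168.66.
T_out = 10⁶/168.66 = 5929.0 K → 5930 K; t = 59.3.
B = 138.5·ln(59.3 − 10) − 305.0 = 138.5·ln 49.3 − 305.0 = 138.5·3.8979 − 305.0 = 234.862.
Rounded: 235.

235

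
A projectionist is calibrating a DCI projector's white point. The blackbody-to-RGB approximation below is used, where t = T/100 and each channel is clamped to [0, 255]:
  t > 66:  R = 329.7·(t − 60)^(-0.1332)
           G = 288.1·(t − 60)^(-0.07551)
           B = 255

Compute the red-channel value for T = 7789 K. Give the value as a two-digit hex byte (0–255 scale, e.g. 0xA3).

t = 7789/100 = 77.89; the t > 66 branch applies.
R = 329.7·(77.89 − 60)^(-0.1332) = 329.7·17.89^(-0.1332) = 329.7·0.68101 = 224.528.
Rounded: 225; in hex, 0xE1.

0xE1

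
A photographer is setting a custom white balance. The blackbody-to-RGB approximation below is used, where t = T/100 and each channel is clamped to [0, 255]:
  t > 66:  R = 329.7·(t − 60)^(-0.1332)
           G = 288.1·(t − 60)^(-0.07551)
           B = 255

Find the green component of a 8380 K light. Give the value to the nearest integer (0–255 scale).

227

t = 8380/100 = 83.8; the t > 66 branch applies.
G = 288.1·(83.8 − 60)^(-0.07551) = 288.1·23.8^(-0.07551) = 288.1·0.78714 = 226.776.
Rounded: 227.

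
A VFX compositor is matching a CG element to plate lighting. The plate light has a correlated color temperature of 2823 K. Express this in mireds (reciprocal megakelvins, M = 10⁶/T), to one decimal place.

M = 10⁶ / 2823 = 354.233 → 354.2 mireds.

354.2 mireds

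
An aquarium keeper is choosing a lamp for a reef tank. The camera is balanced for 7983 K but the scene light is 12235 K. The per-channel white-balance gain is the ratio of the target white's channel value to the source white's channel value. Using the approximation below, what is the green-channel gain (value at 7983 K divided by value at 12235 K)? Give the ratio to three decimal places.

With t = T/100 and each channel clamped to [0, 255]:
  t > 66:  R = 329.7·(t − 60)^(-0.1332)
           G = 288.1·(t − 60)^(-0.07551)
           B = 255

1.090

At 12235 K (t = 122.35):
  G = 288.1·(122.35 − 60)^(-0.07551) = 288.1·62.35^(-0.07551) = 288.1·0.73193 = 210.870.
At 7983 K (t = 79.83):
  G = 288.1·(79.83 − 60)^(-0.07551) = 288.1·19.83^(-0.07551) = 288.1·0.79807 = 229.923.
Gain = 229.923 / 210.870 = 1.0904 → 1.090.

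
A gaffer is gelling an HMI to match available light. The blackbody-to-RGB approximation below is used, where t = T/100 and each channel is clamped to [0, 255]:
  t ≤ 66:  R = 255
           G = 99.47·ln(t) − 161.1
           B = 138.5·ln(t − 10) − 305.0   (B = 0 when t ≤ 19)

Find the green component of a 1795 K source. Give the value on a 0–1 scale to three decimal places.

0.495

t = 1795/100 = 17.95; the t ≤ 66 branch applies.
G = 99.47·ln 17.95 − 161.1 = 99.47·2.8876 − 161.1 = 126.129.
On a 0–1 scale: 126.129/255 = 0.4946 → 0.495.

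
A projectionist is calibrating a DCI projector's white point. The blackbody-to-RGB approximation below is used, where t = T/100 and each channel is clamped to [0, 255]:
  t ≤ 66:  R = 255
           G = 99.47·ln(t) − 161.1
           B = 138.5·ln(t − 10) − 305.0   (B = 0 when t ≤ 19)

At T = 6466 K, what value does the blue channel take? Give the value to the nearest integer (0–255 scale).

249

t = 6466/100 = 64.66; the t ≤ 66 branch applies.
B = 138.5·ln(64.66 − 10) − 305.0 = 138.5·ln 54.66 − 305.0 = 138.5·4.0011 − 305.0 = 249.157.
Rounded: 249.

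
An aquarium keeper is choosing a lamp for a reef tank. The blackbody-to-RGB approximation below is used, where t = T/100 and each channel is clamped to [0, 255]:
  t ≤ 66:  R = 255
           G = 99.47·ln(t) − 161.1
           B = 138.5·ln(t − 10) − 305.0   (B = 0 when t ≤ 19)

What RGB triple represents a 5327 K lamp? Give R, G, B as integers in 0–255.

t = 5327/100 = 53.27; the t ≤ 66 branch applies.
R = 255 by definition for t ≤ 66.
G = 99.47·ln 53.27 − 161.1 = 99.47·3.9754 − 161.1 = 234.330.
B = 138.5·ln(53.27 − 10) − 305.0 = 138.5·ln 43.27 − 305.0 = 138.5·3.7675 − 305.0 = 216.793.
Rounded: (255, 234, 217).

R=255, G=234, B=217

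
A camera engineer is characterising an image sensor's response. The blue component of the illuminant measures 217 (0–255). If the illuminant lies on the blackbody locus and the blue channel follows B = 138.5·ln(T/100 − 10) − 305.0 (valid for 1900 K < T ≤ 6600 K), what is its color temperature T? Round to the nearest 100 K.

5300 K

ln(t − 10) = (217 + 305.0) / 138.5 = 3.7690.
t − 10 = e^3.7690 = 43.335, so t = 53.335.
T = 100·t = 5333 K → 5300 K to the nearest 100 K.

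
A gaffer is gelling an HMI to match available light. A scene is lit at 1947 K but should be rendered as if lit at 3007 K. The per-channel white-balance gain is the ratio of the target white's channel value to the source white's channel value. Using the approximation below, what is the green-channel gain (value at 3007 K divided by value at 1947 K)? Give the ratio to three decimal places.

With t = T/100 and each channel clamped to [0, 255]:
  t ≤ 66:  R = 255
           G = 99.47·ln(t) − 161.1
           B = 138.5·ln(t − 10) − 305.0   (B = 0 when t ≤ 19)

At 1947 K (t = 19.47):
  G = 99.47·ln 19.47 − 161.1 = 99.47·2.9689 − 161.1 = 134.214.
At 3007 K (t = 30.07):
  G = 99.47·ln 30.07 − 161.1 = 99.47·3.4035 − 161.1 = 177.449.
Gain = 177.449 / 134.214 = 1.3221 → 1.322.

1.322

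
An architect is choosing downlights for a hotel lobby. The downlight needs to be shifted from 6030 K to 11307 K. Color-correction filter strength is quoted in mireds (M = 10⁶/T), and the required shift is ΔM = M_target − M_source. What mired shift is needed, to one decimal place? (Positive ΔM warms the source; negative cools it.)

M_source = 10⁶/6030 = 165.837; M_target = 10⁶/11307 = 88.441.
ΔM = 88.441 − 165.837 = -77.397 → -77.4 mireds, a cooling shift.

-77.4 mireds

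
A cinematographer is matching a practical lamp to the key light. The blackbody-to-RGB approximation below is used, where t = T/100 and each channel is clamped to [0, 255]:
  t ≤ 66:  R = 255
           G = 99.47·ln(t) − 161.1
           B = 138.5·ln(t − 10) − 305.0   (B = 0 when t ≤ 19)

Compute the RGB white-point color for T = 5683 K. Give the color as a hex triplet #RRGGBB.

#FFF1E4

t = 5683/100 = 56.83; the t ≤ 66 branch applies.
R = 255 by definition for t ≤ 66.
G = 99.47·ln 56.83 − 161.1 = 99.47·4.0401 − 161.1 = 240.765.
B = 138.5·ln(56.83 − 10) − 305.0 = 138.5·ln 46.83 − 305.0 = 138.5·3.8465 − 305.0 = 227.744.
Rounded: (255, 241, 228).
In hex: #FFF1E4.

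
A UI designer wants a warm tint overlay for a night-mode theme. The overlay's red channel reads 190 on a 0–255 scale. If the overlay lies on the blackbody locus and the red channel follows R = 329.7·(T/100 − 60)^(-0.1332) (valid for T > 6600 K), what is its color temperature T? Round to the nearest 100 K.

(t − 60)^(-0.1332) = 190/329.7 = 0.57628.
t − 60 = 0.57628^(1/-0.1332) = 0.57628^(-7.508) = 62.667, so t = 122.667.
T = 100·t = 12267 K → 12300 K to the nearest 100 K.

12300 K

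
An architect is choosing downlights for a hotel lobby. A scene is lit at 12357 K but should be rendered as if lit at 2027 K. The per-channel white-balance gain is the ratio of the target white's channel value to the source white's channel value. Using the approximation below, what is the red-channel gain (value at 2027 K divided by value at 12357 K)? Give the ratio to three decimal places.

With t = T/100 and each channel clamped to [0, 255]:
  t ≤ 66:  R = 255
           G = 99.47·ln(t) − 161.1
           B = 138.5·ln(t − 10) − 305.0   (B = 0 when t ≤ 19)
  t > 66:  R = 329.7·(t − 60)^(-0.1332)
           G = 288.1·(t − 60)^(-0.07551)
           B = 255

1.345

At 12357 K (t = 123.57):
  R = 329.7·(123.57 − 60)^(-0.1332) = 329.7·63.57^(-0.1332) = 329.7·0.57518 = 189.638.
At 2027 K (t = 20.27):
  R = 255 by definition for t ≤ 66.
Gain = 255.000 / 189.638 = 1.3447 → 1.345.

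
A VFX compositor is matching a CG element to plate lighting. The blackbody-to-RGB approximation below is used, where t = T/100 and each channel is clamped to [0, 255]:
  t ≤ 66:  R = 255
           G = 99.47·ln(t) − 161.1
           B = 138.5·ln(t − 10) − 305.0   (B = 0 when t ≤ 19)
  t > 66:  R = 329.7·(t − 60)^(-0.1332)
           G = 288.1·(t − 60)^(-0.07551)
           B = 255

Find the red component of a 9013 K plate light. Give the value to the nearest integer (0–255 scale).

209

t = 9013/100 = 90.13; the t > 66 branch applies.
R = 329.7·(90.13 − 60)^(-0.1332) = 329.7·30.13^(-0.1332) = 329.7·0.63533 = 209.467.
Rounded: 209.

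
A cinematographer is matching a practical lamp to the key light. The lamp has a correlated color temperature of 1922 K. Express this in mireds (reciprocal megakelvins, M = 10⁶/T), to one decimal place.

520.3 mireds

M = 10⁶ / 1922 = 520.291 → 520.3 mireds.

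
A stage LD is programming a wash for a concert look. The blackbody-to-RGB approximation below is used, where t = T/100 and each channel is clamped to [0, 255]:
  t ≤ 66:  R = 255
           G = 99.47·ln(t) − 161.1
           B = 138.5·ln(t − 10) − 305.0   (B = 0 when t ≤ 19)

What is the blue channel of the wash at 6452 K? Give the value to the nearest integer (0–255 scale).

249

t = 6452/100 = 64.52; the t ≤ 66 branch applies.
B = 138.5·ln(64.52 − 10) − 305.0 = 138.5·ln 54.52 − 305.0 = 138.5·3.9986 − 305.0 = 248.802.
Rounded: 249.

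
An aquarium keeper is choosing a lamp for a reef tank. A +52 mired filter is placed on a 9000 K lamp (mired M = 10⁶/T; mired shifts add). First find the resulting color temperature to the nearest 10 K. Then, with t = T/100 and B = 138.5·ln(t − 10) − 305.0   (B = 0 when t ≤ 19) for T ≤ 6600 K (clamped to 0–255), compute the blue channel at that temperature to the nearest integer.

M_in = 10⁶/9000 = 111.11; M_out = 111.11 + (+52) = 163.11.
T_out = 10⁶/163.11 = 6130.8 K → 6130 K; t = 61.3.
B = 138.5·ln(61.3 − 10) − 305.0 = 138.5·ln 51.3 − 305.0 = 138.5·3.9377 − 305.0 = 240.370.
Rounded: 240.

240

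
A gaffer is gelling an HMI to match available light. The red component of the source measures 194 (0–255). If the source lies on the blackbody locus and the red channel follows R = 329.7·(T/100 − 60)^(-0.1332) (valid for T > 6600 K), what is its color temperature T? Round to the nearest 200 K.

11400 K

(t − 60)^(-0.1332) = 194/329.7 = 0.58841.
t − 60 = 0.58841^(1/-0.1332) = 0.58841^(-7.508) = 53.593, so t = 113.593.
T = 100·t = 11359 K → 11400 K to the nearest 200 K.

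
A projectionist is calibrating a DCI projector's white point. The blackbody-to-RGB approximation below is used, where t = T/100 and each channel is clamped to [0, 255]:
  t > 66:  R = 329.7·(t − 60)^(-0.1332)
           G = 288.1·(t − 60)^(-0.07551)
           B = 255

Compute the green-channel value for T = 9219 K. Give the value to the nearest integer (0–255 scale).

t = 9219/100 = 92.19; the t > 66 branch applies.
G = 288.1·(92.19 − 60)^(-0.07551) = 288.1·32.19^(-0.07551) = 288.1·0.76940 = 221.664.
Rounded: 222.

222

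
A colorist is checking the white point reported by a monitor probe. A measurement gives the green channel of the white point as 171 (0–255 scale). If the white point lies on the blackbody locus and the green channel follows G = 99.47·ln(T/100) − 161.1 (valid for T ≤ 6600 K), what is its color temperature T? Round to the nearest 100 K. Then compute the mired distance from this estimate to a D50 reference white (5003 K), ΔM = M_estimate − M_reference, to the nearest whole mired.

ln t = (171 + 161.1) / 99.47 = 3.3387.
t = e^3.3387 = 28.182.
T = 100·t = 2818 K → 2800 K to the nearest 100 K.
M_estimate = 10⁶/2800 = 357.14; M_reference = 10⁶/5003 = 199.88.
ΔM = 357.14 − 199.88 = 157.26 → +157 mireds.

+157 mireds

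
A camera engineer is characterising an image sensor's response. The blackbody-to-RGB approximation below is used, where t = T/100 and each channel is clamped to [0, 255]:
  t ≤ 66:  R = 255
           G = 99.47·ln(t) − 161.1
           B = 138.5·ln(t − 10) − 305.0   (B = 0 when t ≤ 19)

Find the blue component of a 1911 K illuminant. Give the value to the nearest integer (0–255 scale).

t = 1911/100 = 19.11; the t ≤ 66 branch applies.
B = 138.5·ln(19.11 − 10) − 305.0 = 138.5·ln 9.11 − 305.0 = 138.5·2.2094 − 305.0 = 0.998.
Rounded: 1.

1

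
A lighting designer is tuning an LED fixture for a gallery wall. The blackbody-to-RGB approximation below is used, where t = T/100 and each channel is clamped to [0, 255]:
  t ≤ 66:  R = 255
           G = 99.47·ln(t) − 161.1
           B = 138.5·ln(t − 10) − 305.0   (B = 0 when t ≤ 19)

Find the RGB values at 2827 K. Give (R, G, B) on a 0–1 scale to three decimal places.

(1.000, 0.672, 0.382)

t = 2827/100 = 28.27; the t ≤ 66 branch applies.
R = 255 by definition for t ≤ 66.
G = 99.47·ln 28.27 − 161.1 = 99.47·3.3418 − 161.1 = 171.309.
B = 138.5·ln(28.27 − 10) − 305.0 = 138.5·ln 18.27 − 305.0 = 138.5·2.9053 − 305.0 = 97.379.
Dividing each by 255: (1.0000, 0.6718, 0.3819) → (1.000, 0.672, 0.382).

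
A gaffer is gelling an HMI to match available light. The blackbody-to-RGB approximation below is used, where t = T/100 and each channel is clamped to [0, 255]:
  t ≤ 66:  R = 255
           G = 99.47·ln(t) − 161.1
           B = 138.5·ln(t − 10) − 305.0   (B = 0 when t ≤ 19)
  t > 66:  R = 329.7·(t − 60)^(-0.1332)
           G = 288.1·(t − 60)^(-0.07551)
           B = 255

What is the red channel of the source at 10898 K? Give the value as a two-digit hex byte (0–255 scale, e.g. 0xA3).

t = 10898/100 = 108.98; the t > 66 branch applies.
R = 329.7·(108.98 − 60)^(-0.1332) = 329.7·48.98^(-0.1332) = 329.7·0.59551 = 196.340.
Rounded: 196; in hex, 0xC4.

0xC4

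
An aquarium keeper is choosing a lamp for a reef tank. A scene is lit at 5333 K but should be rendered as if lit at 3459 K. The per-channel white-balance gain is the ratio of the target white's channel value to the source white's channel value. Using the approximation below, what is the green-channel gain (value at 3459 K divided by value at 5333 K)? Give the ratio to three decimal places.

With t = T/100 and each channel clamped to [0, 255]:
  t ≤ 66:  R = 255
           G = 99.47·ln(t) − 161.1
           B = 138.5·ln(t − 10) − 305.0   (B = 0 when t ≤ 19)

At 5333 K (t = 53.33):
  G = 99.47·ln 53.33 − 161.1 = 99.47·3.9765 − 161.1 = 234.442.
At 3459 K (t = 34.59):
  G = 99.47·ln 34.59 − 161.1 = 99.47·3.5436 − 161.1 = 191.378.
Gain = 191.378 / 234.442 = 0.8163 → 0.816.

0.816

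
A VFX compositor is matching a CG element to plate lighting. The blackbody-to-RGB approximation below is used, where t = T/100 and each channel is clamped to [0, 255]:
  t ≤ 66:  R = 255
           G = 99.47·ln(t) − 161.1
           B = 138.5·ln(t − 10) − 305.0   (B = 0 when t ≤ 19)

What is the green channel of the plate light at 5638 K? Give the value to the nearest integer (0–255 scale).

t = 5638/100 = 56.38; the t ≤ 66 branch applies.
G = 99.47·ln 56.38 − 161.1 = 99.47·4.0321 − 161.1 = 239.974.
Rounded: 240.

240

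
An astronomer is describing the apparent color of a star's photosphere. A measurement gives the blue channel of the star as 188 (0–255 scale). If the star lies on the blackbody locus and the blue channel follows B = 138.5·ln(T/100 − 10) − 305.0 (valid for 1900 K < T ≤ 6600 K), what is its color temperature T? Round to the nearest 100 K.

ln(t − 10) = (188 + 305.0) / 138.5 = 3.5596.
t − 10 = e^3.5596 = 35.148, so t = 45.148.
T = 100·t = 4515 K → 4500 K to the nearest 100 K.

4500 K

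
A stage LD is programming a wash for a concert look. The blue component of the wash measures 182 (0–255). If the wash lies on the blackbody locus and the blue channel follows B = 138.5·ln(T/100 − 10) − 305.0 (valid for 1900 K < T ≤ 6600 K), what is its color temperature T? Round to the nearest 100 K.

4400 K

ln(t − 10) = (182 + 305.0) / 138.5 = 3.5162.
t − 10 = e^3.5162 = 33.658, so t = 43.658.
T = 100·t = 4366 K → 4400 K to the nearest 100 K.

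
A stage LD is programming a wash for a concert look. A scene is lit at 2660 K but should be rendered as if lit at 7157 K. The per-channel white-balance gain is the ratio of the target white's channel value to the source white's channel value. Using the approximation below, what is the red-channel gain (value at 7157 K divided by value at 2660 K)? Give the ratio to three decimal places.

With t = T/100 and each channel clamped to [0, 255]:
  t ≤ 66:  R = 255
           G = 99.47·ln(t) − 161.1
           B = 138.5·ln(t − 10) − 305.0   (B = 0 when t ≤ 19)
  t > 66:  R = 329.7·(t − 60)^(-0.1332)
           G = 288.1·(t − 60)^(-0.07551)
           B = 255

0.933

At 2660 K (t = 26.6):
  R = 255 by definition for t ≤ 66.
At 7157 K (t = 71.57):
  R = 329.7·(71.57 − 60)^(-0.1332) = 329.7·11.57^(-0.1332) = 329.7·0.72171 = 237.948.
Gain = 237.948 / 255.000 = 0.9331 → 0.933.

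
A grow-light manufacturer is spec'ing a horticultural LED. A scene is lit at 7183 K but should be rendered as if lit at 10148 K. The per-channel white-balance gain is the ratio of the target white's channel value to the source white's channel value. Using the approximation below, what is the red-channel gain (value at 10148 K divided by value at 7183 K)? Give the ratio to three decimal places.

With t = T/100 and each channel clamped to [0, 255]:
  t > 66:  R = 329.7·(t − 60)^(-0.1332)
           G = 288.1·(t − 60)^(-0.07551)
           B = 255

At 7183 K (t = 71.83):
  R = 329.7·(71.83 − 60)^(-0.1332) = 329.7·11.83^(-0.1332) = 329.7·0.71958 = 237.245.
At 10148 K (t = 101.48):
  R = 329.7·(101.48 − 60)^(-0.1332) = 329.7·41.48^(-0.1332) = 329.7·0.60884 = 200.735.
Gain = 200.735 / 237.245 = 0.8461 → 0.846.

0.846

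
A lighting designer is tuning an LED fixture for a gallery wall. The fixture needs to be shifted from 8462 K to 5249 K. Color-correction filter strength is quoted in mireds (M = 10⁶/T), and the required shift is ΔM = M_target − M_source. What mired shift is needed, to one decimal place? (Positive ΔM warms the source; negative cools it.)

+72.3 mireds

M_source = 10⁶/8462 = 118.175; M_target = 10⁶/5249 = 190.512.
ΔM = 190.512 − 118.175 = 72.337 → +72.3 mireds, a warming shift.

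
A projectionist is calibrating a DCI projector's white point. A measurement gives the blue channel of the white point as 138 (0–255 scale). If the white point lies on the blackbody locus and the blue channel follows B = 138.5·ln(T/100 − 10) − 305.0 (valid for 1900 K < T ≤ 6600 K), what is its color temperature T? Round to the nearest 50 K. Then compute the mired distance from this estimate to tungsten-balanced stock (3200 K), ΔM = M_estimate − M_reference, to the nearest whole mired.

-23 mireds

ln(t − 10) = (138 + 305.0) / 138.5 = 3.1986.
t − 10 = e^3.1986 = 24.497, so t = 34.497.
T = 100·t = 3450 K → 3450 K to the nearest 50 K.
M_estimate = 10⁶/3450 = 289.86; M_reference = 10⁶/3200 = 312.50.
ΔM = 289.86 − 312.50 = -22.64 → -23 mireds.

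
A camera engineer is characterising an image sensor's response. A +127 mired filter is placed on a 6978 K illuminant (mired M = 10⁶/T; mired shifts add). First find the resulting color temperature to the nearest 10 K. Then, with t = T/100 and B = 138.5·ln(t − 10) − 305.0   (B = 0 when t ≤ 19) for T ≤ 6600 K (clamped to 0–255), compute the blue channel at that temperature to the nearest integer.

151

M_in = 10⁶/6978 = 143.31; M_out = 143.31 + (+127) = 270.31.
T_out = 10⁶/270.31 = 3699.5 K → 3700 K; t = 37.
B = 138.5·ln(37 − 10) − 305.0 = 138.5·ln 27 − 305.0 = 138.5·3.2958 − 305.0 = 151.473.
Rounded: 151.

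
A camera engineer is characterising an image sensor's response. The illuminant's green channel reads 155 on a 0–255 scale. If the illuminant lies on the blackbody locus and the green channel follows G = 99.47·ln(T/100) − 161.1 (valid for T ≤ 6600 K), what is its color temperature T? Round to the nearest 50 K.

2400 K

ln t = (155 + 161.1) / 99.47 = 3.1778.
t = e^3.1778 = 23.995.
T = 100·t = 2399 K → 2400 K to the nearest 50 K.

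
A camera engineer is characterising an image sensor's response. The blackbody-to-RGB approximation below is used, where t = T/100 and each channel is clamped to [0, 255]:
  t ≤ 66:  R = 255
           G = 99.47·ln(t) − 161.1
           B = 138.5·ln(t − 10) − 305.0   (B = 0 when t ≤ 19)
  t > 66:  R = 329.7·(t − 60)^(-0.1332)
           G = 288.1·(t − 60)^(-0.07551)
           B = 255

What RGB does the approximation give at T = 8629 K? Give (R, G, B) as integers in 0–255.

(213, 225, 255)

t = 8629/100 = 86.29; the t > 66 branch applies.
R = 329.7·(86.29 − 60)^(-0.1332) = 329.7·26.29^(-0.1332) = 329.7·0.64697 = 213.306.
G = 288.1·(86.29 − 60)^(-0.07551) = 288.1·26.29^(-0.07551) = 288.1·0.78125 = 225.079.
B = 255 by definition for t > 66.
Rounded: (213, 225, 255).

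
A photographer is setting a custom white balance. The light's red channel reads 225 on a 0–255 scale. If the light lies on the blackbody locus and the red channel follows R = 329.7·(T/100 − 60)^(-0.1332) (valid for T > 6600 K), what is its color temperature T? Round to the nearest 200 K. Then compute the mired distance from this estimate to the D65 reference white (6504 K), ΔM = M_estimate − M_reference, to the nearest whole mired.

(t − 60)^(-0.1332) = 225/329.7 = 0.68244.
t − 60 = 0.68244^(1/-0.1332) = 0.68244^(-7.508) = 17.610, so t = 77.610.
T = 100·t = 7761 K → 7800 K to the nearest 200 K.
M_estimate = 10⁶/7800 = 128.21; M_reference = 10⁶/6504 = 153.75.
ΔM = 128.21 − 153.75 = -25.55 → -26 mireds.

-26 mireds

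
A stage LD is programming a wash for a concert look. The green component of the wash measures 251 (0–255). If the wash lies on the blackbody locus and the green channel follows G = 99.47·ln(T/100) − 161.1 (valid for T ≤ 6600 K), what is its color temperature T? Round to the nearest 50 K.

6300 K

ln t = (251 + 161.1) / 99.47 = 4.1430.
t = e^4.1430 = 62.989.
T = 100·t = 6299 K → 6300 K to the nearest 50 K.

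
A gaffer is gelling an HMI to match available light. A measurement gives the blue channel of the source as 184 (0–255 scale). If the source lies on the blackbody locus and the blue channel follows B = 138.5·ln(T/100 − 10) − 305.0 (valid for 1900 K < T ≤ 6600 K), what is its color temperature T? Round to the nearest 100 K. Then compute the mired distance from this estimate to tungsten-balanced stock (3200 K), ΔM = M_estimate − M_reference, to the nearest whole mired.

ln(t − 10) = (184 + 305.0) / 138.5 = 3.5307.
t − 10 = e^3.5307 = 34.147, so t = 44.147.
T = 100·t = 4415 K → 4400 K to the nearest 100 K.
M_estimate = 10⁶/4400 = 227.27; M_reference = 10⁶/3200 = 312.50.
ΔM = 227.27 − 312.50 = -85.23 → -85 mireds.

-85 mireds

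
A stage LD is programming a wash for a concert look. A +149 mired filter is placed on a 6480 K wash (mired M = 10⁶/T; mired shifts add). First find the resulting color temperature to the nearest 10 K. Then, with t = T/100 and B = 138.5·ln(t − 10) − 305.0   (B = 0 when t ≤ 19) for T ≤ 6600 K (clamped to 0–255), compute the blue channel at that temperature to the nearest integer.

129

M_in = 10⁶/6480 = 154.32; M_out = 154.32 + (+149) = 303.32.
T_out = 10⁶/303.32 = 3296.8 K → 3300 K; t = 33.
B = 138.5·ln(33 − 10) − 305.0 = 138.5·ln 23 − 305.0 = 138.5·3.1355 − 305.0 = 129.266.
Rounded: 129.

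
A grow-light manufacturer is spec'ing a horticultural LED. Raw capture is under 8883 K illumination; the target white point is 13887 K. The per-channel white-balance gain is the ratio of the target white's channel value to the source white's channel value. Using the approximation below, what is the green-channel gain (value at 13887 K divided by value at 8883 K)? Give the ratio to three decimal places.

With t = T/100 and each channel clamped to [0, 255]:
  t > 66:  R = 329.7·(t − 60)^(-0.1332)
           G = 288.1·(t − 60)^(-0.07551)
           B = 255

0.927

At 8883 K (t = 88.83):
  G = 288.1·(88.83 − 60)^(-0.07551) = 288.1·28.83^(-0.07551) = 288.1·0.77583 = 223.517.
At 13887 K (t = 138.87):
  G = 288.1·(138.87 − 60)^(-0.07551) = 288.1·78.87^(-0.07551) = 288.1·0.71906 = 207.161.
Gain = 207.161 / 223.517 = 0.9268 → 0.927.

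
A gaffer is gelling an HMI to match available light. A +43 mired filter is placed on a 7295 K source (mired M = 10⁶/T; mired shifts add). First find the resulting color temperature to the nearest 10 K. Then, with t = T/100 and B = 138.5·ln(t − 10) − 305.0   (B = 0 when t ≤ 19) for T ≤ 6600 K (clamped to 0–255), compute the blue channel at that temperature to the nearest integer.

M_in = 10⁶/7295 = 137.08; M_out = 137.08 + (+43) = 180.08.
T_out = 10⁶/180.08 = 5553.1 K → 5550 K; t = 55.5.
B = 138.5·ln(55.5 − 10) − 305.0 = 138.5·ln 45.5 − 305.0 = 138.5·3.8177 − 305.0 = 223.753.
Rounded: 224.

224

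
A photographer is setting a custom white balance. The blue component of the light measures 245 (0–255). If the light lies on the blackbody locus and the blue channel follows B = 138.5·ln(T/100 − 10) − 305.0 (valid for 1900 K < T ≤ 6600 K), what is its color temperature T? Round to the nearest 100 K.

6300 K

ln(t − 10) = (245 + 305.0) / 138.5 = 3.9711.
t − 10 = e^3.9711 = 53.044, so t = 63.044.
T = 100·t = 6304 K → 6300 K to the nearest 100 K.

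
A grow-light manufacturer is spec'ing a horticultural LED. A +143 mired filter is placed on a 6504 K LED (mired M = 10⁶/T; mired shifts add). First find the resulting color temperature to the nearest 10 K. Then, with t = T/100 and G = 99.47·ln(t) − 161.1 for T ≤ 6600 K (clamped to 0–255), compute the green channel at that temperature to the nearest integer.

M_in = 10⁶/6504 = 153.75; M_out = 153.75 + (+143) = 296.75.
T_out = 10⁶/296.75 = 3369.8 K → 3370 K; t = 33.7.
G = 99.47·ln 33.7 − 161.1 = 99.47·3.5175 − 161.1 = 188.786.
Rounded: 189.

189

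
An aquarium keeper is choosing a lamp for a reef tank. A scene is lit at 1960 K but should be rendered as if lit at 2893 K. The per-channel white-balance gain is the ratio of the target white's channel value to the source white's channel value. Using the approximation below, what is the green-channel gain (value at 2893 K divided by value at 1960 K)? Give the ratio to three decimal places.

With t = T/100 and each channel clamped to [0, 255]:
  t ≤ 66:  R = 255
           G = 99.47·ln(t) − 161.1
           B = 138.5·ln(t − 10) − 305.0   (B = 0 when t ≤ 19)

At 1960 K (t = 19.6):
  G = 99.47·ln 19.6 − 161.1 = 99.47·2.9755 − 161.1 = 134.876.
At 2893 K (t = 28.93):
  G = 99.47·ln 28.93 − 161.1 = 99.47·3.3649 − 161.1 = 173.605.
Gain = 173.605 / 134.876 = 1.2871 → 1.287.

1.287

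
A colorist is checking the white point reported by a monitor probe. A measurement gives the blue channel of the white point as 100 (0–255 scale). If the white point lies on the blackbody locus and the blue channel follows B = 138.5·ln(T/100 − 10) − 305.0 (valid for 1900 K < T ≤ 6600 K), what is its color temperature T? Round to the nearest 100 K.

2900 K

ln(t − 10) = (100 + 305.0) / 138.5 = 2.9242.
t − 10 = e^2.9242 = 18.619, so t = 28.619.
T = 100·t = 2862 K → 2900 K to the nearest 100 K.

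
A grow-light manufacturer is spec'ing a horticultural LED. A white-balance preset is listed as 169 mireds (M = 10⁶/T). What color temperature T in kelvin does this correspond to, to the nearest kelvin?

T = 10⁶ / 169 = 5917.16 K → 5917 K.

5917 K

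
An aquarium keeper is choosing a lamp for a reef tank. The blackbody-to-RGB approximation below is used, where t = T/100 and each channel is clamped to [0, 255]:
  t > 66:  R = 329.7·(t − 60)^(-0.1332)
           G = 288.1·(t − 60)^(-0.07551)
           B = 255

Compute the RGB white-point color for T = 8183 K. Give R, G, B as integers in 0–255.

R=219, G=228, B=255

t = 8183/100 = 81.83; the t > 66 branch applies.
R = 329.7·(81.83 − 60)^(-0.1332) = 329.7·21.83^(-0.1332) = 329.7·0.66319 = 218.654.
G = 288.1·(81.83 − 60)^(-0.07551) = 288.1·21.83^(-0.07551) = 288.1·0.79230 = 228.261.
B = 255 by definition for t > 66.
Rounded: (219, 228, 255).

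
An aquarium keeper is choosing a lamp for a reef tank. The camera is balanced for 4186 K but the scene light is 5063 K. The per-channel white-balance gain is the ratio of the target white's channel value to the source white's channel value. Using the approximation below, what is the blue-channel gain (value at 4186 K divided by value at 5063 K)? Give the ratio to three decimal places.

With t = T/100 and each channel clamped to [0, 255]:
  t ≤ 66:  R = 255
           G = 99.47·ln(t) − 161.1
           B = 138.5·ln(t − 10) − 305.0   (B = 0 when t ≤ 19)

At 5063 K (t = 50.63):
  B = 138.5·ln(50.63 − 10) − 305.0 = 138.5·ln 40.63 − 305.0 = 138.5·3.7045 − 305.0 = 208.074.
At 4186 K (t = 41.86):
  B = 138.5·ln(41.86 − 10) − 305.0 = 138.5·ln 31.86 − 305.0 = 138.5·3.4614 − 305.0 = 174.397.
Gain = 174.397 / 208.074 = 0.8381 → 0.838.

0.838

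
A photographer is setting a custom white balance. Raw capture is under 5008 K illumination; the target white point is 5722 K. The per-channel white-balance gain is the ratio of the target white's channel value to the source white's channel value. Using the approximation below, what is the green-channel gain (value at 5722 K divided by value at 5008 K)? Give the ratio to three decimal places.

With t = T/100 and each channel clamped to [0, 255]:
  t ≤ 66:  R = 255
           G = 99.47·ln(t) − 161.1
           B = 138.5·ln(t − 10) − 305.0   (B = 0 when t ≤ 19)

At 5008 K (t = 50.08):
  G = 99.47·ln 50.08 − 161.1 = 99.47·3.9136 − 161.1 = 228.188.
At 5722 K (t = 57.22):
  G = 99.47·ln 57.22 − 161.1 = 99.47·4.0469 − 161.1 = 241.445.
Gain = 241.445 / 228.188 = 1.0581 → 1.058.

1.058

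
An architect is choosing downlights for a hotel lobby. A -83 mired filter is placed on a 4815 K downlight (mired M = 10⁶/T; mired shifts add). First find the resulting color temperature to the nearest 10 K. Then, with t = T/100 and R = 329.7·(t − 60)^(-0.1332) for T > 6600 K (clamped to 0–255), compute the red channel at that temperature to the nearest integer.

M_in = 10⁶/4815 = 207.68; M_out = 207.68 + (-83) = 124.68.
T_out = 10⁶/124.68 = 8020.3 K → 8020 K; t = 80.2.
R = 329.7·(80.2 − 60)^(-0.1332) = 329.7·20.2^(-0.1332) = 329.7·0.67008 = 220.926.
Rounded: 221.

221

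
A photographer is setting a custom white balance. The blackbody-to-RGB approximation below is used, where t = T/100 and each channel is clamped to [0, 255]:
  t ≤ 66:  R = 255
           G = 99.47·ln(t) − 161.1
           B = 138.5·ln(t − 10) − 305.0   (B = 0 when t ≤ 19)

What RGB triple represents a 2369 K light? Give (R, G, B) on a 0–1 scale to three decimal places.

t = 2369/100 = 23.69; the t ≤ 66 branch applies.
R = 255 by definition for t ≤ 66.
G = 99.47·ln 23.69 − 161.1 = 99.47·3.1651 − 161.1 = 153.728.
B = 138.5·ln(23.69 − 10) − 305.0 = 138.5·ln 13.69 − 305.0 = 138.5·2.6167 − 305.0 = 57.408.
Dividing each by 255: (1.0000, 0.6029, 0.2251) → (1.000, 0.603, 0.225).

(1.000, 0.603, 0.225)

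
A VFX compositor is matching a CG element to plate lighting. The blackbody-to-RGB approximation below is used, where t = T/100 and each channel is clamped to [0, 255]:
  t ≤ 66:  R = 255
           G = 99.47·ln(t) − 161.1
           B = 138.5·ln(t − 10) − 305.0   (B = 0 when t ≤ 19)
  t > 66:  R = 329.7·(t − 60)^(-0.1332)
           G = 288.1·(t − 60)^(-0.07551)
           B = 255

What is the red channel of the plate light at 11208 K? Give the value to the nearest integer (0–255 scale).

195

t = 11208/100 = 112.08; the t > 66 branch applies.
R = 329.7·(112.08 − 60)^(-0.1332) = 329.7·52.08^(-0.1332) = 329.7·0.59066 = 194.741.
Rounded: 195.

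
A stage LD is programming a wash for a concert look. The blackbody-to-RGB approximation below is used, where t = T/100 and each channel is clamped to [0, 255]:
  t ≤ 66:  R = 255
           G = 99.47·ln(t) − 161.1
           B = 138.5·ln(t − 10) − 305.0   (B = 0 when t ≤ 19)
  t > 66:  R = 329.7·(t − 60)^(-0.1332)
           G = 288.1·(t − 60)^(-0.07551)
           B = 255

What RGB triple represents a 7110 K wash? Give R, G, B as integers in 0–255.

t = 7110/100 = 71.1; the t > 66 branch applies.
R = 329.7·(71.1 − 60)^(-0.1332) = 329.7·11.1^(-0.1332) = 329.7·0.72571 = 239.267.
G = 288.1·(71.1 − 60)^(-0.07551) = 288.1·11.1^(-0.07551) = 288.1·0.83381 = 240.221.
B = 255 by definition for t > 66.
Rounded: (239, 240, 255).

R=239, G=240, B=255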